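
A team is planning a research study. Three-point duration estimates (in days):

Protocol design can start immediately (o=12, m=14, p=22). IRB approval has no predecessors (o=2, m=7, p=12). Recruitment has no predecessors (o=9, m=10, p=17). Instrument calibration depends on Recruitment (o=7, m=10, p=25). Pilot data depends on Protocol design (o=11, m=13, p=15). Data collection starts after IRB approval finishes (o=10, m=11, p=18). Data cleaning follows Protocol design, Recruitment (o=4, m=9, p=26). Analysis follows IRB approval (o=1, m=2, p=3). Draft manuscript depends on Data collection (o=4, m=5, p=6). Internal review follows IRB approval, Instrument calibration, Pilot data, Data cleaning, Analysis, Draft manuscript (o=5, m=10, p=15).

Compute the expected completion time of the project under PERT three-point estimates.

te_Protocol design = (12 + 4·14 + 22)/6 = 90/6 = 15
te_IRB approval = (2 + 4·7 + 12)/6 = 42/6 = 7
te_Recruitment = (9 + 4·10 + 17)/6 = 66/6 = 11
te_Instrument calibration = (7 + 4·10 + 25)/6 = 72/6 = 12
te_Pilot data = (11 + 4·13 + 15)/6 = 78/6 = 13
te_Data collection = (10 + 4·11 + 18)/6 = 72/6 = 12
te_Data cleaning = (4 + 4·9 + 26)/6 = 66/6 = 11
te_Analysis = (1 + 4·2 + 3)/6 = 12/6 = 2
te_Draft manuscript = (4 + 4·5 + 6)/6 = 30/6 = 5
te_Internal review = (5 + 4·10 + 15)/6 = 60/6 = 10

Forward pass:
ES_Protocol design = 0; EF_Protocol design = 15
ES_IRB approval = 0; EF_IRB approval = 7
ES_Recruitment = 0; EF_Recruitment = 11
ES_Instrument calibration = 11; EF_Instrument calibration = 11+12 = 23
ES_Pilot data = 15; EF_Pilot data = 15+13 = 28
ES_Data collection = 7; EF_Data collection = 7+12 = 19
ES_Data cleaning = max(EF_Protocol design=15, EF_Recruitment=11) = 15; EF_Data cleaning = 15+11 = 26
ES_Analysis = 7; EF_Analysis = 7+2 = 9
ES_Draft manuscript = 19; EF_Draft manuscript = 19+5 = 24
ES_Internal review = max(EF_IRB approval=7, EF_Instrument calibration=23, EF_Pilot data=28, EF_Data cleaning=26, EF_Analysis=9, EF_Draft manuscript=24) = 28; EF_Internal review = 28+10 = 38
Expected project duration μ = 38 days. Critical path: Protocol design → Pilot data → Internal review.

38 days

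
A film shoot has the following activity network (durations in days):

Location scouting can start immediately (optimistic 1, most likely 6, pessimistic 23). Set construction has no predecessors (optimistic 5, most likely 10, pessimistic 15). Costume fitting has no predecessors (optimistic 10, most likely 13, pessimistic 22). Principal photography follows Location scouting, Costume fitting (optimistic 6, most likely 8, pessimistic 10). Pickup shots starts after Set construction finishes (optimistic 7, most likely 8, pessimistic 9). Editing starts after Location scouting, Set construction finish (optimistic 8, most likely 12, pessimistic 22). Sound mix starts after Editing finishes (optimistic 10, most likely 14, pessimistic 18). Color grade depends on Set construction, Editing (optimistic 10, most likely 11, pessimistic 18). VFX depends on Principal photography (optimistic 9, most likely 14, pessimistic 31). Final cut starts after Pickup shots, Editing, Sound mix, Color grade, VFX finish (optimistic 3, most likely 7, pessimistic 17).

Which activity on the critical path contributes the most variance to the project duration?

te_Location scouting = (1 + 4·6 + 23)/6 = 48/6 = 8; σ²_Location scouting = ((23−1)/6)² = 13.444
te_Set construction = (5 + 4·10 + 15)/6 = 60/6 = 10; σ²_Set construction = ((15−5)/6)² = 2.778
te_Costume fitting = (10 + 4·13 + 22)/6 = 84/6 = 14; σ²_Costume fitting = ((22−10)/6)² = 4.000
te_Principal photography = (6 + 4·8 + 10)/6 = 48/6 = 8; σ²_Principal photography = ((10−6)/6)² = 0.444
te_Pickup shots = (7 + 4·8 + 9)/6 = 48/6 = 8; σ²_Pickup shots = ((9−7)/6)² = 0.111
te_Editing = (8 + 4·12 + 22)/6 = 78/6 = 13; σ²_Editing = ((22−8)/6)² = 5.444
te_Sound mix = (10 + 4·14 + 18)/6 = 84/6 = 14; σ²_Sound mix = ((18−10)/6)² = 1.778
te_Color grade = (10 + 4·11 + 18)/6 = 72/6 = 12; σ²_Color grade = ((18−10)/6)² = 1.778
te_VFX = (9 + 4·14 + 31)/6 = 96/6 = 16; σ²_VFX = ((31−9)/6)² = 13.444
te_Final cut = (3 + 4·7 + 17)/6 = 48/6 = 8; σ²_Final cut = ((17−3)/6)² = 5.444

Forward pass:
ES_Location scouting = 0; EF_Location scouting = 8
ES_Set construction = 0; EF_Set construction = 10
ES_Costume fitting = 0; EF_Costume fitting = 14
ES_Principal photography = max(EF_Location scouting=8, EF_Costume fitting=14) = 14; EF_Principal photography = 14+8 = 22
ES_Pickup shots = 10; EF_Pickup shots = 10+8 = 18
ES_Editing = max(EF_Location scouting=8, EF_Set construction=10) = 10; EF_Editing = 10+13 = 23
ES_Sound mix = 23; EF_Sound mix = 23+14 = 37
ES_Color grade = max(EF_Set construction=10, EF_Editing=23) = 23; EF_Color grade = 23+12 = 35
ES_VFX = 22; EF_VFX = 22+16 = 38
ES_Final cut = max(EF_Pickup shots=18, EF_Editing=23, EF_Sound mix=37, EF_Color grade=35, EF_VFX=38) = 38; EF_Final cut = 38+8 = 46
Expected project duration μ = 46 days. Critical path: Costume fitting → Principal photography → VFX → Final cut.

Variances on critical path: σ²_Costume fitting=4.000, σ²_Principal photography=0.444, σ²_VFX=13.444, σ²_Final cut=5.444.
Largest is σ²_VFX = 13.444.

VFX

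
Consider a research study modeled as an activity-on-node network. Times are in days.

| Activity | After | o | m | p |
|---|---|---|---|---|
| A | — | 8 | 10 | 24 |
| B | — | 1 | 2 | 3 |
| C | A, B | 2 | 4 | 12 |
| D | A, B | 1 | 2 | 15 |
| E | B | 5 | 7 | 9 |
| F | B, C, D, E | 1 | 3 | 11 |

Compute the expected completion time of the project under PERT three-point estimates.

21 days

te_A = (8 + 4·10 + 24)/6 = 72/6 = 12
te_B = (1 + 4·2 + 3)/6 = 12/6 = 2
te_C = (2 + 4·4 + 12)/6 = 30/6 = 5
te_D = (1 + 4·2 + 15)/6 = 24/6 = 4
te_E = (5 + 4·7 + 9)/6 = 42/6 = 7
te_F = (1 + 4·3 + 11)/6 = 24/6 = 4

Forward pass:
ES_A = 0; EF_A = 12
ES_B = 0; EF_B = 2
ES_C = max(EF_A=12, EF_B=2) = 12; EF_C = 12+5 = 17
ES_D = max(EF_A=12, EF_B=2) = 12; EF_D = 12+4 = 16
ES_E = 2; EF_E = 2+7 = 9
ES_F = max(EF_B=2, EF_C=17, EF_D=16, EF_E=9) = 17; EF_F = 17+4 = 21
Expected project duration μ = 21 days. Critical path: A → C → F.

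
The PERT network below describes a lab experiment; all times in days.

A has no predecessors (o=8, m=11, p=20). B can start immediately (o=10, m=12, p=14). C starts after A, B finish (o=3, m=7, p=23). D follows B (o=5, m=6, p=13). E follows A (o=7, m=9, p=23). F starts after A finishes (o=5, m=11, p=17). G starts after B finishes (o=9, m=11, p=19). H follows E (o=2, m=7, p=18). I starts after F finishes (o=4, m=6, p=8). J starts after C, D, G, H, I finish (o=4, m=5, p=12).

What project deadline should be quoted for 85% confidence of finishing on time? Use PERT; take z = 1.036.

41.6 days

te_A = (8 + 4·11 + 20)/6 = 72/6 = 12; σ²_A = ((20−8)/6)² = 4.000
te_B = (10 + 4·12 + 14)/6 = 72/6 = 12; σ²_B = ((14−10)/6)² = 0.444
te_C = (3 + 4·7 + 23)/6 = 54/6 = 9; σ²_C = ((23−3)/6)² = 11.111
te_D = (5 + 4·6 + 13)/6 = 42/6 = 7; σ²_D = ((13−5)/6)² = 1.778
te_E = (7 + 4·9 + 23)/6 = 66/6 = 11; σ²_E = ((23−7)/6)² = 7.111
te_F = (5 + 4·11 + 17)/6 = 66/6 = 11; σ²_F = ((17−5)/6)² = 4.000
te_G = (9 + 4·11 + 19)/6 = 72/6 = 12; σ²_G = ((19−9)/6)² = 2.778
te_H = (2 + 4·7 + 18)/6 = 48/6 = 8; σ²_H = ((18−2)/6)² = 7.111
te_I = (4 + 4·6 + 8)/6 = 36/6 = 6; σ²_I = ((8−4)/6)² = 0.444
te_J = (4 + 4·5 + 12)/6 = 36/6 = 6; σ²_J = ((12−4)/6)² = 1.778

Forward pass:
ES_A = 0; EF_A = 12
ES_B = 0; EF_B = 12
ES_C = max(EF_A=12, EF_B=12) = 12; EF_C = 12+9 = 21
ES_D = 12; EF_D = 12+7 = 19
ES_E = 12; EF_E = 12+11 = 23
ES_F = 12; EF_F = 12+11 = 23
ES_G = 12; EF_G = 12+12 = 24
ES_H = 23; EF_H = 23+8 = 31
ES_I = 23; EF_I = 23+6 = 29
ES_J = max(EF_C=21, EF_D=19, EF_G=24, EF_H=31, EF_I=29) = 31; EF_J = 31+6 = 37
Expected project duration μ = 37 days. Critical path: A → E → H → J.

Variance along critical path = 4.000 + 7.111 + 7.111 + 1.778 = 20.000; σ = 4.472 days.
D = μ + z·σ = 37 + 1.036·4.472 = 41.6 days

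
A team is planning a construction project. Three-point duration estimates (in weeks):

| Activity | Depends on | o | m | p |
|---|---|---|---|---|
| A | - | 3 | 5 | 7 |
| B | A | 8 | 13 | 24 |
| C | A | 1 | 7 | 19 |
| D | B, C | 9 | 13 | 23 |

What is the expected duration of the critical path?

33 weeks

te_A = (3 + 4·5 + 7)/6 = 30/6 = 5
te_B = (8 + 4·13 + 24)/6 = 84/6 = 14
te_C = (1 + 4·7 + 19)/6 = 48/6 = 8
te_D = (9 + 4·13 + 23)/6 = 84/6 = 14

Forward pass:
ES_A = 0; EF_A = 5
ES_B = 5; EF_B = 5+14 = 19
ES_C = 5; EF_C = 5+8 = 13
ES_D = max(EF_B=19, EF_C=13) = 19; EF_D = 19+14 = 33
Expected project duration μ = 33 weeks. Critical path: A → B → D.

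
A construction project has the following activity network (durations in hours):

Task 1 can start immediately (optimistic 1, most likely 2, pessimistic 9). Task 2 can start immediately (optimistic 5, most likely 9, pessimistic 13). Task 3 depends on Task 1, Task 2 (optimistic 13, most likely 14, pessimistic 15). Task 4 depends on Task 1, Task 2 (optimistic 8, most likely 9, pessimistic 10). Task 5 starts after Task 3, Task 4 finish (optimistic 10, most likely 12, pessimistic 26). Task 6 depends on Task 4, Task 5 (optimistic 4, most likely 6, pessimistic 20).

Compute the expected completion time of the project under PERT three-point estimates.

45 hours

te_Task 1 = (1 + 4·2 + 9)/6 = 18/6 = 3
te_Task 2 = (5 + 4·9 + 13)/6 = 54/6 = 9
te_Task 3 = (13 + 4·14 + 15)/6 = 84/6 = 14
te_Task 4 = (8 + 4·9 + 10)/6 = 54/6 = 9
te_Task 5 = (10 + 4·12 + 26)/6 = 84/6 = 14
te_Task 6 = (4 + 4·6 + 20)/6 = 48/6 = 8

Forward pass:
ES_Task 1 = 0; EF_Task 1 = 3
ES_Task 2 = 0; EF_Task 2 = 9
ES_Task 3 = max(EF_Task 1=3, EF_Task 2=9) = 9; EF_Task 3 = 9+14 = 23
ES_Task 4 = max(EF_Task 1=3, EF_Task 2=9) = 9; EF_Task 4 = 9+9 = 18
ES_Task 5 = max(EF_Task 3=23, EF_Task 4=18) = 23; EF_Task 5 = 23+14 = 37
ES_Task 6 = max(EF_Task 4=18, EF_Task 5=37) = 37; EF_Task 6 = 37+8 = 45
Expected project duration μ = 45 hours. Critical path: Task 2 → Task 3 → Task 5 → Task 6.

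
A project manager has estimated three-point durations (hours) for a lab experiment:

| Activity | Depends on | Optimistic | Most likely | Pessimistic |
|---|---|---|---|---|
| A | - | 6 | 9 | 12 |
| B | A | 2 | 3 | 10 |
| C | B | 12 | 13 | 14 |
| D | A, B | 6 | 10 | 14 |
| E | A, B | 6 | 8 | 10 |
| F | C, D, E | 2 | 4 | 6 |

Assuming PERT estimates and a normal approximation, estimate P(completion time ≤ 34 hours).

te_A = (6 + 4·9 + 12)/6 = 54/6 = 9; σ²_A = ((12−6)/6)² = 1.000
te_B = (2 + 4·3 + 10)/6 = 24/6 = 4; σ²_B = ((10−2)/6)² = 1.778
te_C = (12 + 4·13 + 14)/6 = 78/6 = 13; σ²_C = ((14−12)/6)² = 0.111
te_D = (6 + 4·10 + 14)/6 = 60/6 = 10; σ²_D = ((14−6)/6)² = 1.778
te_E = (6 + 4·8 + 10)/6 = 48/6 = 8; σ²_E = ((10−6)/6)² = 0.444
te_F = (2 + 4·4 + 6)/6 = 24/6 = 4; σ²_F = ((6−2)/6)² = 0.444

Forward pass:
ES_A = 0; EF_A = 9
ES_B = 9; EF_B = 9+4 = 13
ES_C = 13; EF_C = 13+13 = 26
ES_D = max(EF_A=9, EF_B=13) = 13; EF_D = 13+10 = 23
ES_E = max(EF_A=9, EF_B=13) = 13; EF_E = 13+8 = 21
ES_F = max(EF_C=26, EF_D=23, EF_E=21) = 26; EF_F = 26+4 = 30
Expected project duration μ = 30 hours. Critical path: A → B → C → F.

Variance along critical path = 1.000 + 1.778 + 0.111 + 0.444 = 3.333; σ = √3.333 = 1.826 hours.
Z = (34 − 30) / 1.826 = 2.191
P(T ≤ 34) = Φ(2.191) ≈ 0.986

0.986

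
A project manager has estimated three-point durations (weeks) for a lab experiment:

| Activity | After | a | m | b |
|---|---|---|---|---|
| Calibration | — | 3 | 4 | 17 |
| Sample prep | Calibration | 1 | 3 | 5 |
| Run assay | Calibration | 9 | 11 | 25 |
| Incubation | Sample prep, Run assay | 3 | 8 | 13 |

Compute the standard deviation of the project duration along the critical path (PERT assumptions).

3.92 weeks

te_Calibration = (3 + 4·4 + 17)/6 = 36/6 = 6; σ²_Calibration = ((17−3)/6)² = 5.444
te_Sample prep = (1 + 4·3 + 5)/6 = 18/6 = 3; σ²_Sample prep = ((5−1)/6)² = 0.444
te_Run assay = (9 + 4·11 + 25)/6 = 78/6 = 13; σ²_Run assay = ((25−9)/6)² = 7.111
te_Incubation = (3 + 4·8 + 13)/6 = 48/6 = 8; σ²_Incubation = ((13−3)/6)² = 2.778

Forward pass:
ES_Calibration = 0; EF_Calibration = 6
ES_Sample prep = 6; EF_Sample prep = 6+3 = 9
ES_Run assay = 6; EF_Run assay = 6+13 = 19
ES_Incubation = max(EF_Sample prep=9, EF_Run assay=19) = 19; EF_Incubation = 19+8 = 27
Expected project duration μ = 27 weeks. Critical path: Calibration → Run assay → Incubation.

Variance along critical path = 5.444 + 7.111 + 2.778 = 15.333
σ = √15.333 = 3.916 weeks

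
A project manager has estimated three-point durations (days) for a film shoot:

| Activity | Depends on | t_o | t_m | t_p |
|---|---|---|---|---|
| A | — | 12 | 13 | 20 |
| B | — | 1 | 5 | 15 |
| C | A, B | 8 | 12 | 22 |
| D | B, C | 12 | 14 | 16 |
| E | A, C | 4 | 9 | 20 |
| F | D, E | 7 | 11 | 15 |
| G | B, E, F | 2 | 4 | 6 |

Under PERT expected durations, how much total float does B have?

te_A = (12 + 4·13 + 20)/6 = 84/6 = 14
te_B = (1 + 4·5 + 15)/6 = 36/6 = 6
te_C = (8 + 4·12 + 22)/6 = 78/6 = 13
te_D = (12 + 4·14 + 16)/6 = 84/6 = 14
te_E = (4 + 4·9 + 20)/6 = 60/6 = 10
te_F = (7 + 4·11 + 15)/6 = 66/6 = 11
te_G = (2 + 4·4 + 6)/6 = 24/6 = 4

Forward pass:
ES_A = 0; EF_A = 14
ES_B = 0; EF_B = 6
ES_C = max(EF_A=14, EF_B=6) = 14; EF_C = 14+13 = 27
ES_D = max(EF_B=6, EF_C=27) = 27; EF_D = 27+14 = 41
ES_E = max(EF_A=14, EF_C=27) = 27; EF_E = 27+10 = 37
ES_F = max(EF_D=41, EF_E=37) = 41; EF_F = 41+11 = 52
ES_G = max(EF_B=6, EF_E=37, EF_F=52) = 52; EF_G = 52+4 = 56
Expected project duration μ = 56 days. Critical path: A → C → D → F → G.

Backward pass:
LF_G = 56; LS_G = 56−4 = 52
LF_F = LS_G = 52; LS_F = 52−11 = 41
LF_E = min(LS_F=41, LS_G=52) = 41; LS_E = 41−10 = 31
LF_D = LS_F = 41; LS_D = 41−14 = 27
LF_C = min(LS_D=27, LS_E=31) = 27; LS_C = 27−13 = 14
LF_B = min(LS_C=14, LS_D=27, LS_G=52) = 14; LS_B = 14−6 = 8
LF_A = min(LS_C=14, LS_E=31) = 14; LS_A = 14−14 = 0
Slack_B = LS_B − ES_B = 8 − 0 = 8

8 days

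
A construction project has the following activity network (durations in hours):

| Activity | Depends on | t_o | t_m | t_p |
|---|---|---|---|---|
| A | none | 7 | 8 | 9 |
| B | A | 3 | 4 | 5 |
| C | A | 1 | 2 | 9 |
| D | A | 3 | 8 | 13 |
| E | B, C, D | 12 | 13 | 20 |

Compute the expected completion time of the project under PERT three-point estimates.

te_A = (7 + 4·8 + 9)/6 = 48/6 = 8
te_B = (3 + 4·4 + 5)/6 = 24/6 = 4
te_C = (1 + 4·2 + 9)/6 = 18/6 = 3
te_D = (3 + 4·8 + 13)/6 = 48/6 = 8
te_E = (12 + 4·13 + 20)/6 = 84/6 = 14

Forward pass:
ES_A = 0; EF_A = 8
ES_B = 8; EF_B = 8+4 = 12
ES_C = 8; EF_C = 8+3 = 11
ES_D = 8; EF_D = 8+8 = 16
ES_E = max(EF_B=12, EF_C=11, EF_D=16) = 16; EF_E = 16+14 = 30
Expected project duration μ = 30 hours. Critical path: A → D → E.

30 hours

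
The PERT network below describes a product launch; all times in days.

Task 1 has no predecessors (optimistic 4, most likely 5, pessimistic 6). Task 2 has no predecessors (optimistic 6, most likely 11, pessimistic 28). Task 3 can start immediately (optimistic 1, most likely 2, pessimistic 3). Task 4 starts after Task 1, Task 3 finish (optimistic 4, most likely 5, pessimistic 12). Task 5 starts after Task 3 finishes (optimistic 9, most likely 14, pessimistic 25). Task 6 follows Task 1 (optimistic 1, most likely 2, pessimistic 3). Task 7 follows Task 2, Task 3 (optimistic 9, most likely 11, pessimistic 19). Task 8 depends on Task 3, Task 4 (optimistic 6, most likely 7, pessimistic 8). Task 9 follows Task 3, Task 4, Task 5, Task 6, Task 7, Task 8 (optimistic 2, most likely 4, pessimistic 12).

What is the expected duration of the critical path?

te_Task 1 = (4 + 4·5 + 6)/6 = 30/6 = 5
te_Task 2 = (6 + 4·11 + 28)/6 = 78/6 = 13
te_Task 3 = (1 + 4·2 + 3)/6 = 12/6 = 2
te_Task 4 = (4 + 4·5 + 12)/6 = 36/6 = 6
te_Task 5 = (9 + 4·14 + 25)/6 = 90/6 = 15
te_Task 6 = (1 + 4·2 + 3)/6 = 12/6 = 2
te_Task 7 = (9 + 4·11 + 19)/6 = 72/6 = 12
te_Task 8 = (6 + 4·7 + 8)/6 = 42/6 = 7
te_Task 9 = (2 + 4·4 + 12)/6 = 30/6 = 5

Forward pass:
ES_Task 1 = 0; EF_Task 1 = 5
ES_Task 2 = 0; EF_Task 2 = 13
ES_Task 3 = 0; EF_Task 3 = 2
ES_Task 4 = max(EF_Task 1=5, EF_Task 3=2) = 5; EF_Task 4 = 5+6 = 11
ES_Task 5 = 2; EF_Task 5 = 2+15 = 17
ES_Task 6 = 5; EF_Task 6 = 5+2 = 7
ES_Task 7 = max(EF_Task 2=13, EF_Task 3=2) = 13; EF_Task 7 = 13+12 = 25
ES_Task 8 = max(EF_Task 3=2, EF_Task 4=11) = 11; EF_Task 8 = 11+7 = 18
ES_Task 9 = max(EF_Task 3=2, EF_Task 4=11, EF_Task 5=17, EF_Task 6=7, EF_Task 7=25, EF_Task 8=18) = 25; EF_Task 9 = 25+5 = 30
Expected project duration μ = 30 days. Critical path: Task 2 → Task 7 → Task 9.

30 days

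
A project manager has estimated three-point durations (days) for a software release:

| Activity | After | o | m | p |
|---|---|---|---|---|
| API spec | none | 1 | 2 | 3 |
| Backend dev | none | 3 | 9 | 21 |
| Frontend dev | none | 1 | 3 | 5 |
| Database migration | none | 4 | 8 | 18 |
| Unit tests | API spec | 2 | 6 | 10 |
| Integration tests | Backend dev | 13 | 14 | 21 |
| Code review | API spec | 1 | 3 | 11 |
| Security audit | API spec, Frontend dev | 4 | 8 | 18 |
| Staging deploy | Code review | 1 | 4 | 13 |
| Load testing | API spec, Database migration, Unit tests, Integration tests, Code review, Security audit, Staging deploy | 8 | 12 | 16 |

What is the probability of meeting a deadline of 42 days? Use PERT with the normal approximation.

0.921

te_API spec = (1 + 4·2 + 3)/6 = 12/6 = 2; σ²_API spec = ((3−1)/6)² = 0.111
te_Backend dev = (3 + 4·9 + 21)/6 = 60/6 = 10; σ²_Backend dev = ((21−3)/6)² = 9.000
te_Frontend dev = (1 + 4·3 + 5)/6 = 18/6 = 3; σ²_Frontend dev = ((5−1)/6)² = 0.444
te_Database migration = (4 + 4·8 + 18)/6 = 54/6 = 9; σ²_Database migration = ((18−4)/6)² = 5.444
te_Unit tests = (2 + 4·6 + 10)/6 = 36/6 = 6; σ²_Unit tests = ((10−2)/6)² = 1.778
te_Integration tests = (13 + 4·14 + 21)/6 = 90/6 = 15; σ²_Integration tests = ((21−13)/6)² = 1.778
te_Code review = (1 + 4·3 + 11)/6 = 24/6 = 4; σ²_Code review = ((11−1)/6)² = 2.778
te_Security audit = (4 + 4·8 + 18)/6 = 54/6 = 9; σ²_Security audit = ((18−4)/6)² = 5.444
te_Staging deploy = (1 + 4·4 + 13)/6 = 30/6 = 5; σ²_Staging deploy = ((13−1)/6)² = 4.000
te_Load testing = (8 + 4·12 + 16)/6 = 72/6 = 12; σ²_Load testing = ((16−8)/6)² = 1.778

Forward pass:
ES_API spec = 0; EF_API spec = 2
ES_Backend dev = 0; EF_Backend dev = 10
ES_Frontend dev = 0; EF_Frontend dev = 3
ES_Database migration = 0; EF_Database migration = 9
ES_Unit tests = 2; EF_Unit tests = 2+6 = 8
ES_Integration tests = 10; EF_Integration tests = 10+15 = 25
ES_Code review = 2; EF_Code review = 2+4 = 6
ES_Security audit = max(EF_API spec=2, EF_Frontend dev=3) = 3; EF_Security audit = 3+9 = 12
ES_Staging deploy = 6; EF_Staging deploy = 6+5 = 11
ES_Load testing = max(EF_API spec=2, EF_Database migration=9, EF_Unit tests=8, EF_Integration tests=25, EF_Code review=6, EF_Security audit=12, EF_Staging deploy=11) = 25; EF_Load testing = 25+12 = 37
Expected project duration μ = 37 days. Critical path: Backend dev → Integration tests → Load testing.

Variance along critical path = 9.000 + 1.778 + 1.778 = 12.556; σ = √12.556 = 3.543 days.
Z = (42 − 37) / 3.543 = 1.411
P(T ≤ 42) = Φ(1.411) ≈ 0.921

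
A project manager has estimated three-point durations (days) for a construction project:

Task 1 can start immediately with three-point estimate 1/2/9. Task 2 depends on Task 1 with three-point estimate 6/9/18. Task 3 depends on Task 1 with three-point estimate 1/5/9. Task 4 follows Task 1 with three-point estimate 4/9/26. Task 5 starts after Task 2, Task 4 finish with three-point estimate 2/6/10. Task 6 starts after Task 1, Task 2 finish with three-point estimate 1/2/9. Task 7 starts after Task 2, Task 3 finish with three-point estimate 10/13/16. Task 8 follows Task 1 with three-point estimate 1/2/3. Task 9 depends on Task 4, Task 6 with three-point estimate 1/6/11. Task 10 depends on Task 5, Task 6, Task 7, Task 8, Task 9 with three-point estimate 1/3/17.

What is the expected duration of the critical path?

te_Task 1 = (1 + 4·2 + 9)/6 = 18/6 = 3
te_Task 2 = (6 + 4·9 + 18)/6 = 60/6 = 10
te_Task 3 = (1 + 4·5 + 9)/6 = 30/6 = 5
te_Task 4 = (4 + 4·9 + 26)/6 = 66/6 = 11
te_Task 5 = (2 + 4·6 + 10)/6 = 36/6 = 6
te_Task 6 = (1 + 4·2 + 9)/6 = 18/6 = 3
te_Task 7 = (10 + 4·13 + 16)/6 = 78/6 = 13
te_Task 8 = (1 + 4·2 + 3)/6 = 12/6 = 2
te_Task 9 = (1 + 4·6 + 11)/6 = 36/6 = 6
te_Task 10 = (1 + 4·3 + 17)/6 = 30/6 = 5

Forward pass:
ES_Task 1 = 0; EF_Task 1 = 3
ES_Task 2 = 3; EF_Task 2 = 3+10 = 13
ES_Task 3 = 3; EF_Task 3 = 3+5 = 8
ES_Task 4 = 3; EF_Task 4 = 3+11 = 14
ES_Task 5 = max(EF_Task 2=13, EF_Task 4=14) = 14; EF_Task 5 = 14+6 = 20
ES_Task 6 = max(EF_Task 1=3, EF_Task 2=13) = 13; EF_Task 6 = 13+3 = 16
ES_Task 7 = max(EF_Task 2=13, EF_Task 3=8) = 13; EF_Task 7 = 13+13 = 26
ES_Task 8 = 3; EF_Task 8 = 3+2 = 5
ES_Task 9 = max(EF_Task 4=14, EF_Task 6=16) = 16; EF_Task 9 = 16+6 = 22
ES_Task 10 = max(EF_Task 5=20, EF_Task 6=16, EF_Task 7=26, EF_Task 8=5, EF_Task 9=22) = 26; EF_Task 10 = 26+5 = 31
Expected project duration μ = 31 days. Critical path: Task 1 → Task 2 → Task 7 → Task 10.

31 days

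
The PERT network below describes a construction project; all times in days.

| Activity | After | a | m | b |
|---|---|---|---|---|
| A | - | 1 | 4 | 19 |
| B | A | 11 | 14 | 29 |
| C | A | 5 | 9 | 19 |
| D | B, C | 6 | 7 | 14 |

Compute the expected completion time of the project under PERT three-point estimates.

te_A = (1 + 4·4 + 19)/6 = 36/6 = 6
te_B = (11 + 4·14 + 29)/6 = 96/6 = 16
te_C = (5 + 4·9 + 19)/6 = 60/6 = 10
te_D = (6 + 4·7 + 14)/6 = 48/6 = 8

Forward pass:
ES_A = 0; EF_A = 6
ES_B = 6; EF_B = 6+16 = 22
ES_C = 6; EF_C = 6+10 = 16
ES_D = max(EF_B=22, EF_C=16) = 22; EF_D = 22+8 = 30
Expected project duration μ = 30 days. Critical path: A → B → D.

30 days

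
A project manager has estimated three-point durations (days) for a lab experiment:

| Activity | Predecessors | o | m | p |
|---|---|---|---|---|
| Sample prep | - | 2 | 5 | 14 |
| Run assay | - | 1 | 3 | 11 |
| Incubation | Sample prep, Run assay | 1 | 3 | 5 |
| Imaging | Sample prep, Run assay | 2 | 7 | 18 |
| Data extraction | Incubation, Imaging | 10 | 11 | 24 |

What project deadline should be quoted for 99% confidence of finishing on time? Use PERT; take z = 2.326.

36.5 days

te_Sample prep = (2 + 4·5 + 14)/6 = 36/6 = 6; σ²_Sample prep = ((14−2)/6)² = 4.000
te_Run assay = (1 + 4·3 + 11)/6 = 24/6 = 4; σ²_Run assay = ((11−1)/6)² = 2.778
te_Incubation = (1 + 4·3 + 5)/6 = 18/6 = 3; σ²_Incubation = ((5−1)/6)² = 0.444
te_Imaging = (2 + 4·7 + 18)/6 = 48/6 = 8; σ²_Imaging = ((18−2)/6)² = 7.111
te_Data extraction = (10 + 4·11 + 24)/6 = 78/6 = 13; σ²_Data extraction = ((24−10)/6)² = 5.444

Forward pass:
ES_Sample prep = 0; EF_Sample prep = 6
ES_Run assay = 0; EF_Run assay = 4
ES_Incubation = max(EF_Sample prep=6, EF_Run assay=4) = 6; EF_Incubation = 6+3 = 9
ES_Imaging = max(EF_Sample prep=6, EF_Run assay=4) = 6; EF_Imaging = 6+8 = 14
ES_Data extraction = max(EF_Incubation=9, EF_Imaging=14) = 14; EF_Data extraction = 14+13 = 27
Expected project duration μ = 27 days. Critical path: Sample prep → Imaging → Data extraction.

Variance along critical path = 4.000 + 7.111 + 5.444 = 16.556; σ = 4.069 days.
D = μ + z·σ = 27 + 2.326·4.069 = 36.5 days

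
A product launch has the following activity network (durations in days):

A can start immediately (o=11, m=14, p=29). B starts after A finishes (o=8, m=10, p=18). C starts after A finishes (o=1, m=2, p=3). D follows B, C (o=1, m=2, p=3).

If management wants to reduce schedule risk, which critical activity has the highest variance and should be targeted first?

A

te_A = (11 + 4·14 + 29)/6 = 96/6 = 16; σ²_A = ((29−11)/6)² = 9.000
te_B = (8 + 4·10 + 18)/6 = 66/6 = 11; σ²_B = ((18−8)/6)² = 2.778
te_C = (1 + 4·2 + 3)/6 = 12/6 = 2; σ²_C = ((3−1)/6)² = 0.111
te_D = (1 + 4·2 + 3)/6 = 12/6 = 2; σ²_D = ((3−1)/6)² = 0.111

Forward pass:
ES_A = 0; EF_A = 16
ES_B = 16; EF_B = 16+11 = 27
ES_C = 16; EF_C = 16+2 = 18
ES_D = max(EF_B=27, EF_C=18) = 27; EF_D = 27+2 = 29
Expected project duration μ = 29 days. Critical path: A → B → D.

Variances on critical path: σ²_A=9.000, σ²_B=2.778, σ²_D=0.111.
Largest is σ²_A = 9.000.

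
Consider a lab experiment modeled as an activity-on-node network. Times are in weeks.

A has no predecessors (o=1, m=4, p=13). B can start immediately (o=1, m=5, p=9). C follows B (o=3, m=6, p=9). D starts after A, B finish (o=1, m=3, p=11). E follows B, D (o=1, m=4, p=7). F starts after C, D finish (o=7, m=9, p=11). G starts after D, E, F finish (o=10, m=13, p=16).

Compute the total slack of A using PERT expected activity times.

2 weeks

te_A = (1 + 4·4 + 13)/6 = 30/6 = 5
te_B = (1 + 4·5 + 9)/6 = 30/6 = 5
te_C = (3 + 4·6 + 9)/6 = 36/6 = 6
te_D = (1 + 4·3 + 11)/6 = 24/6 = 4
te_E = (1 + 4·4 + 7)/6 = 24/6 = 4
te_F = (7 + 4·9 + 11)/6 = 54/6 = 9
te_G = (10 + 4·13 + 16)/6 = 78/6 = 13

Forward pass:
ES_A = 0; EF_A = 5
ES_B = 0; EF_B = 5
ES_C = 5; EF_C = 5+6 = 11
ES_D = max(EF_A=5, EF_B=5) = 5; EF_D = 5+4 = 9
ES_E = max(EF_B=5, EF_D=9) = 9; EF_E = 9+4 = 13
ES_F = max(EF_C=11, EF_D=9) = 11; EF_F = 11+9 = 20
ES_G = max(EF_D=9, EF_E=13, EF_F=20) = 20; EF_G = 20+13 = 33
Expected project duration μ = 33 weeks. Critical path: B → C → F → G.

Backward pass:
LF_G = 33; LS_G = 33−13 = 20
LF_F = LS_G = 20; LS_F = 20−9 = 11
LF_E = LS_G = 20; LS_E = 20−4 = 16
LF_D = min(LS_E=16, LS_F=11, LS_G=20) = 11; LS_D = 11−4 = 7
LF_C = LS_F = 11; LS_C = 11−6 = 5
LF_B = min(LS_C=5, LS_D=7, LS_E=16) = 5; LS_B = 5−5 = 0
LF_A = LS_D = 7; LS_A = 7−5 = 2
Slack_A = LS_A − ES_A = 2 − 0 = 2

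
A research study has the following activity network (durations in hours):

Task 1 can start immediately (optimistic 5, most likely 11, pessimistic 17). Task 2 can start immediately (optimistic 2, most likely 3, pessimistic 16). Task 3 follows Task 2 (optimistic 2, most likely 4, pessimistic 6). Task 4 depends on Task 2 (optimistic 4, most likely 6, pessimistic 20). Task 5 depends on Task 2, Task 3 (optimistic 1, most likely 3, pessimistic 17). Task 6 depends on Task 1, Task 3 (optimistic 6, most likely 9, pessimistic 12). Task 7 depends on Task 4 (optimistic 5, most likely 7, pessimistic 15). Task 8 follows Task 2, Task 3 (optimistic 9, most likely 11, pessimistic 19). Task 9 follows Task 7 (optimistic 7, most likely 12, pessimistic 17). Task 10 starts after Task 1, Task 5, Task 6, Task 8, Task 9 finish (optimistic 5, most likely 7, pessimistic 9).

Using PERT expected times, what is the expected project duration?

te_Task 1 = (5 + 4·11 + 17)/6 = 66/6 = 11
te_Task 2 = (2 + 4·3 + 16)/6 = 30/6 = 5
te_Task 3 = (2 + 4·4 + 6)/6 = 24/6 = 4
te_Task 4 = (4 + 4·6 + 20)/6 = 48/6 = 8
te_Task 5 = (1 + 4·3 + 17)/6 = 30/6 = 5
te_Task 6 = (6 + 4·9 + 12)/6 = 54/6 = 9
te_Task 7 = (5 + 4·7 + 15)/6 = 48/6 = 8
te_Task 8 = (9 + 4·11 + 19)/6 = 72/6 = 12
te_Task 9 = (7 + 4·12 + 17)/6 = 72/6 = 12
te_Task 10 = (5 + 4·7 + 9)/6 = 42/6 = 7

Forward pass:
ES_Task 1 = 0; EF_Task 1 = 11
ES_Task 2 = 0; EF_Task 2 = 5
ES_Task 3 = 5; EF_Task 3 = 5+4 = 9
ES_Task 4 = 5; EF_Task 4 = 5+8 = 13
ES_Task 5 = max(EF_Task 2=5, EF_Task 3=9) = 9; EF_Task 5 = 9+5 = 14
ES_Task 6 = max(EF_Task 1=11, EF_Task 3=9) = 11; EF_Task 6 = 11+9 = 20
ES_Task 7 = 13; EF_Task 7 = 13+8 = 21
ES_Task 8 = max(EF_Task 2=5, EF_Task 3=9) = 9; EF_Task 8 = 9+12 = 21
ES_Task 9 = 21; EF_Task 9 = 21+12 = 33
ES_Task 10 = max(EF_Task 1=11, EF_Task 5=14, EF_Task 6=20, EF_Task 8=21, EF_Task 9=33) = 33; EF_Task 10 = 33+7 = 40
Expected project duration μ = 40 hours. Critical path: Task 2 → Task 4 → Task 7 → Task 9 → Task 10.

40 hours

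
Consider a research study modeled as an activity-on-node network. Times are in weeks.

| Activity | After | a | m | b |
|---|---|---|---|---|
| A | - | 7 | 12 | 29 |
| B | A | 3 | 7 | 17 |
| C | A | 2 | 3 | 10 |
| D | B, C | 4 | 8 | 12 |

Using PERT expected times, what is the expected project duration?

30 weeks

te_A = (7 + 4·12 + 29)/6 = 84/6 = 14
te_B = (3 + 4·7 + 17)/6 = 48/6 = 8
te_C = (2 + 4·3 + 10)/6 = 24/6 = 4
te_D = (4 + 4·8 + 12)/6 = 48/6 = 8

Forward pass:
ES_A = 0; EF_A = 14
ES_B = 14; EF_B = 14+8 = 22
ES_C = 14; EF_C = 14+4 = 18
ES_D = max(EF_B=22, EF_C=18) = 22; EF_D = 22+8 = 30
Expected project duration μ = 30 weeks. Critical path: A → B → D.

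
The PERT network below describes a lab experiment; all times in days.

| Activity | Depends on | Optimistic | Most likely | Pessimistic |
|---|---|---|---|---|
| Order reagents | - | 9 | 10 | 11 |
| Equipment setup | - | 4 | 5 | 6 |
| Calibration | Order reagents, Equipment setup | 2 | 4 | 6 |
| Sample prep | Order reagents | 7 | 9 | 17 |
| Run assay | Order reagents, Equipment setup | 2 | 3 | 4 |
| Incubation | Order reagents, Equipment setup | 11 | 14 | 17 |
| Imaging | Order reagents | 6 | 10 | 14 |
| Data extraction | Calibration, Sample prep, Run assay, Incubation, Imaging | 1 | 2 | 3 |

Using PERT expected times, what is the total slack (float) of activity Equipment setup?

te_Order reagents = (9 + 4·10 + 11)/6 = 60/6 = 10
te_Equipment setup = (4 + 4·5 + 6)/6 = 30/6 = 5
te_Calibration = (2 + 4·4 + 6)/6 = 24/6 = 4
te_Sample prep = (7 + 4·9 + 17)/6 = 60/6 = 10
te_Run assay = (2 + 4·3 + 4)/6 = 18/6 = 3
te_Incubation = (11 + 4·14 + 17)/6 = 84/6 = 14
te_Imaging = (6 + 4·10 + 14)/6 = 60/6 = 10
te_Data extraction = (1 + 4·2 + 3)/6 = 12/6 = 2

Forward pass:
ES_Order reagents = 0; EF_Order reagents = 10
ES_Equipment setup = 0; EF_Equipment setup = 5
ES_Calibration = max(EF_Order reagents=10, EF_Equipment setup=5) = 10; EF_Calibration = 10+4 = 14
ES_Sample prep = 10; EF_Sample prep = 10+10 = 20
ES_Run assay = max(EF_Order reagents=10, EF_Equipment setup=5) = 10; EF_Run assay = 10+3 = 13
ES_Incubation = max(EF_Order reagents=10, EF_Equipment setup=5) = 10; EF_Incubation = 10+14 = 24
ES_Imaging = 10; EF_Imaging = 10+10 = 20
ES_Data extraction = max(EF_Calibration=14, EF_Sample prep=20, EF_Run assay=13, EF_Incubation=24, EF_Imaging=20) = 24; EF_Data extraction = 24+2 = 26
Expected project duration μ = 26 days. Critical path: Order reagents → Incubation → Data extraction.

Backward pass:
LF_Data extraction = 26; LS_Data extraction = 26−2 = 24
LF_Imaging = LS_Data extraction = 24; LS_Imaging = 24−10 = 14
LF_Incubation = LS_Data extraction = 24; LS_Incubation = 24−14 = 10
LF_Run assay = LS_Data extraction = 24; LS_Run assay = 24−3 = 21
LF_Sample prep = LS_Data extraction = 24; LS_Sample prep = 24−10 = 14
LF_Calibration = LS_Data extraction = 24; LS_Calibration = 24−4 = 20
LF_Equipment setup = min(LS_Calibration=20, LS_Run assay=21, LS_Incubation=10) = 10; LS_Equipment setup = 10−5 = 5
LF_Order reagents = min(LS_Calibration=20, LS_Sample prep=14, LS_Run assay=21, LS_Incubation=10, LS_Imaging=14) = 10; LS_Order reagents = 10−10 = 0
Slack_Equipment setup = LS_Equipment setup − ES_Equipment setup = 5 − 0 = 5

5 days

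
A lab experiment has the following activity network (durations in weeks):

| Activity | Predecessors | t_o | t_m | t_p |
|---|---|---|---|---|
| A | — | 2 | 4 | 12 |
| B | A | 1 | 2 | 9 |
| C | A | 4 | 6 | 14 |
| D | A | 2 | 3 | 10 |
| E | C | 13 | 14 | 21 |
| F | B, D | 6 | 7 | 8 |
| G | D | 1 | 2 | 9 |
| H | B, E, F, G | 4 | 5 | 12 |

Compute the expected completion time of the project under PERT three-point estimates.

33 weeks

te_A = (2 + 4·4 + 12)/6 = 30/6 = 5
te_B = (1 + 4·2 + 9)/6 = 18/6 = 3
te_C = (4 + 4·6 + 14)/6 = 42/6 = 7
te_D = (2 + 4·3 + 10)/6 = 24/6 = 4
te_E = (13 + 4·14 + 21)/6 = 90/6 = 15
te_F = (6 + 4·7 + 8)/6 = 42/6 = 7
te_G = (1 + 4·2 + 9)/6 = 18/6 = 3
te_H = (4 + 4·5 + 12)/6 = 36/6 = 6

Forward pass:
ES_A = 0; EF_A = 5
ES_B = 5; EF_B = 5+3 = 8
ES_C = 5; EF_C = 5+7 = 12
ES_D = 5; EF_D = 5+4 = 9
ES_E = 12; EF_E = 12+15 = 27
ES_F = max(EF_B=8, EF_D=9) = 9; EF_F = 9+7 = 16
ES_G = 9; EF_G = 9+3 = 12
ES_H = max(EF_B=8, EF_E=27, EF_F=16, EF_G=12) = 27; EF_H = 27+6 = 33
Expected project duration μ = 33 weeks. Critical path: A → C → E → H.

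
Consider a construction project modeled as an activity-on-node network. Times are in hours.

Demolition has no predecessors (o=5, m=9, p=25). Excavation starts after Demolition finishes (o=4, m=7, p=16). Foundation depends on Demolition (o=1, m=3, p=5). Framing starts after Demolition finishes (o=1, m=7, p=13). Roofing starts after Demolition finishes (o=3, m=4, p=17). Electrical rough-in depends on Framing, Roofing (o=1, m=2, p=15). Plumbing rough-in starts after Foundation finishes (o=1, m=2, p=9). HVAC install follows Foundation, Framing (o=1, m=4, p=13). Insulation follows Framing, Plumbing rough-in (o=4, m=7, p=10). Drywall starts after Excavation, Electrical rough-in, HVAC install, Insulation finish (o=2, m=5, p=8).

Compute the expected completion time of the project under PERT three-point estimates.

30 hours

te_Demolition = (5 + 4·9 + 25)/6 = 66/6 = 11
te_Excavation = (4 + 4·7 + 16)/6 = 48/6 = 8
te_Foundation = (1 + 4·3 + 5)/6 = 18/6 = 3
te_Framing = (1 + 4·7 + 13)/6 = 42/6 = 7
te_Roofing = (3 + 4·4 + 17)/6 = 36/6 = 6
te_Electrical rough-in = (1 + 4·2 + 15)/6 = 24/6 = 4
te_Plumbing rough-in = (1 + 4·2 + 9)/6 = 18/6 = 3
te_HVAC install = (1 + 4·4 + 13)/6 = 30/6 = 5
te_Insulation = (4 + 4·7 + 10)/6 = 42/6 = 7
te_Drywall = (2 + 4·5 + 8)/6 = 30/6 = 5

Forward pass:
ES_Demolition = 0; EF_Demolition = 11
ES_Excavation = 11; EF_Excavation = 11+8 = 19
ES_Foundation = 11; EF_Foundation = 11+3 = 14
ES_Framing = 11; EF_Framing = 11+7 = 18
ES_Roofing = 11; EF_Roofing = 11+6 = 17
ES_Electrical rough-in = max(EF_Framing=18, EF_Roofing=17) = 18; EF_Electrical rough-in = 18+4 = 22
ES_Plumbing rough-in = 14; EF_Plumbing rough-in = 14+3 = 17
ES_HVAC install = max(EF_Foundation=14, EF_Framing=18) = 18; EF_HVAC install = 18+5 = 23
ES_Insulation = max(EF_Framing=18, EF_Plumbing rough-in=17) = 18; EF_Insulation = 18+7 = 25
ES_Drywall = max(EF_Excavation=19, EF_Electrical rough-in=22, EF_HVAC install=23, EF_Insulation=25) = 25; EF_Drywall = 25+5 = 30
Expected project duration μ = 30 hours. Critical path: Demolition → Framing → Insulation → Drywall.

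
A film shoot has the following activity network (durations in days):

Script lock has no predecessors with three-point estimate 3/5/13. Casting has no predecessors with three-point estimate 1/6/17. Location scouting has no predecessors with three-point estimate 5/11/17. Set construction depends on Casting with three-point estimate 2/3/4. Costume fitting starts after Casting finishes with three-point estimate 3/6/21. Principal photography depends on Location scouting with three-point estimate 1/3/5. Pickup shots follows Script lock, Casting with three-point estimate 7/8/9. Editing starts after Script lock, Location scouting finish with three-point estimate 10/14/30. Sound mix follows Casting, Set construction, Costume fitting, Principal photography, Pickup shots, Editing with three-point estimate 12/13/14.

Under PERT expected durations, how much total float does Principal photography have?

13 days

te_Script lock = (3 + 4·5 + 13)/6 = 36/6 = 6
te_Casting = (1 + 4·6 + 17)/6 = 42/6 = 7
te_Location scouting = (5 + 4·11 + 17)/6 = 66/6 = 11
te_Set construction = (2 + 4·3 + 4)/6 = 18/6 = 3
te_Costume fitting = (3 + 4·6 + 21)/6 = 48/6 = 8
te_Principal photography = (1 + 4·3 + 5)/6 = 18/6 = 3
te_Pickup shots = (7 + 4·8 + 9)/6 = 48/6 = 8
te_Editing = (10 + 4·14 + 30)/6 = 96/6 = 16
te_Sound mix = (12 + 4·13 + 14)/6 = 78/6 = 13

Forward pass:
ES_Script lock = 0; EF_Script lock = 6
ES_Casting = 0; EF_Casting = 7
ES_Location scouting = 0; EF_Location scouting = 11
ES_Set construction = 7; EF_Set construction = 7+3 = 10
ES_Costume fitting = 7; EF_Costume fitting = 7+8 = 15
ES_Principal photography = 11; EF_Principal photography = 11+3 = 14
ES_Pickup shots = max(EF_Script lock=6, EF_Casting=7) = 7; EF_Pickup shots = 7+8 = 15
ES_Editing = max(EF_Script lock=6, EF_Location scouting=11) = 11; EF_Editing = 11+16 = 27
ES_Sound mix = max(EF_Casting=7, EF_Set construction=10, EF_Costume fitting=15, EF_Principal photography=14, EF_Pickup shots=15, EF_Editing=27) = 27; EF_Sound mix = 27+13 = 40
Expected project duration μ = 40 days. Critical path: Location scouting → Editing → Sound mix.

Backward pass:
LF_Sound mix = 40; LS_Sound mix = 40−13 = 27
LF_Editing = LS_Sound mix = 27; LS_Editing = 27−16 = 11
LF_Pickup shots = LS_Sound mix = 27; LS_Pickup shots = 27−8 = 19
LF_Principal photography = LS_Sound mix = 27; LS_Principal photography = 27−3 = 24
LF_Costume fitting = LS_Sound mix = 27; LS_Costume fitting = 27−8 = 19
LF_Set construction = LS_Sound mix = 27; LS_Set construction = 27−3 = 24
LF_Location scouting = min(LS_Principal photography=24, LS_Editing=11) = 11; LS_Location scouting = 11−11 = 0
LF_Casting = min(LS_Set construction=24, LS_Costume fitting=19, LS_Pickup shots=19, LS_Sound mix=27) = 19; LS_Casting = 19−7 = 12
LF_Script lock = min(LS_Pickup shots=19, LS_Editing=11) = 11; LS_Script lock = 11−6 = 5
Slack_Principal photography = LS_Principal photography − ES_Principal photography = 24 − 11 = 13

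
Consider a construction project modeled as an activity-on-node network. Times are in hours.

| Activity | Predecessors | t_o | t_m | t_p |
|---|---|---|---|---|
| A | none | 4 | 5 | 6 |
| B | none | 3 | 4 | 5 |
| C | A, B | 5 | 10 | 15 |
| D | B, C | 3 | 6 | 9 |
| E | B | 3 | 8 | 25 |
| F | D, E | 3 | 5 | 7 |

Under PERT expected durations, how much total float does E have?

te_A = (4 + 4·5 + 6)/6 = 30/6 = 5
te_B = (3 + 4·4 + 5)/6 = 24/6 = 4
te_C = (5 + 4·10 + 15)/6 = 60/6 = 10
te_D = (3 + 4·6 + 9)/6 = 36/6 = 6
te_E = (3 + 4·8 + 25)/6 = 60/6 = 10
te_F = (3 + 4·5 + 7)/6 = 30/6 = 5

Forward pass:
ES_A = 0; EF_A = 5
ES_B = 0; EF_B = 4
ES_C = max(EF_A=5, EF_B=4) = 5; EF_C = 5+10 = 15
ES_D = max(EF_B=4, EF_C=15) = 15; EF_D = 15+6 = 21
ES_E = 4; EF_E = 4+10 = 14
ES_F = max(EF_D=21, EF_E=14) = 21; EF_F = 21+5 = 26
Expected project duration μ = 26 hours. Critical path: A → C → D → F.

Backward pass:
LF_F = 26; LS_F = 26−5 = 21
LF_E = LS_F = 21; LS_E = 21−10 = 11
LF_D = LS_F = 21; LS_D = 21−6 = 15
LF_C = LS_D = 15; LS_C = 15−10 = 5
LF_B = min(LS_C=5, LS_D=15, LS_E=11) = 5; LS_B = 5−4 = 1
LF_A = LS_C = 5; LS_A = 5−5 = 0
Slack_E = LS_E − ES_E = 11 − 4 = 7

7 hours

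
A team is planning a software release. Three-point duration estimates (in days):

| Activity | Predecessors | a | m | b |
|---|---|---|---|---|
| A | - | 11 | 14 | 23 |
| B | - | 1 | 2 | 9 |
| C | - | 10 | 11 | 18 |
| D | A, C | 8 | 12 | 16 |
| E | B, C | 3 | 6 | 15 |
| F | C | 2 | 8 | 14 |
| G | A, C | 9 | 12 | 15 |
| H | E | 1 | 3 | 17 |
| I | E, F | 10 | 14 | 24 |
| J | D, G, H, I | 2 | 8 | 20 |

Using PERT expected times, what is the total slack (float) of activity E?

te_A = (11 + 4·14 + 23)/6 = 90/6 = 15
te_B = (1 + 4·2 + 9)/6 = 18/6 = 3
te_C = (10 + 4·11 + 18)/6 = 72/6 = 12
te_D = (8 + 4·12 + 16)/6 = 72/6 = 12
te_E = (3 + 4·6 + 15)/6 = 42/6 = 7
te_F = (2 + 4·8 + 14)/6 = 48/6 = 8
te_G = (9 + 4·12 + 15)/6 = 72/6 = 12
te_H = (1 + 4·3 + 17)/6 = 30/6 = 5
te_I = (10 + 4·14 + 24)/6 = 90/6 = 15
te_J = (2 + 4·8 + 20)/6 = 54/6 = 9

Forward pass:
ES_A = 0; EF_A = 15
ES_B = 0; EF_B = 3
ES_C = 0; EF_C = 12
ES_D = max(EF_A=15, EF_C=12) = 15; EF_D = 15+12 = 27
ES_E = max(EF_B=3, EF_C=12) = 12; EF_E = 12+7 = 19
ES_F = 12; EF_F = 12+8 = 20
ES_G = max(EF_A=15, EF_C=12) = 15; EF_G = 15+12 = 27
ES_H = 19; EF_H = 19+5 = 24
ES_I = max(EF_E=19, EF_F=20) = 20; EF_I = 20+15 = 35
ES_J = max(EF_D=27, EF_G=27, EF_H=24, EF_I=35) = 35; EF_J = 35+9 = 44
Expected project duration μ = 44 days. Critical path: C → F → I → J.

Backward pass:
LF_J = 44; LS_J = 44−9 = 35
LF_I = LS_J = 35; LS_I = 35−15 = 20
LF_H = LS_J = 35; LS_H = 35−5 = 30
LF_G = LS_J = 35; LS_G = 35−12 = 23
LF_F = LS_I = 20; LS_F = 20−8 = 12
LF_E = min(LS_H=30, LS_I=20) = 20; LS_E = 20−7 = 13
LF_D = LS_J = 35; LS_D = 35−12 = 23
LF_C = min(LS_D=23, LS_E=13, LS_F=12, LS_G=23) = 12; LS_C = 12−12 = 0
LF_B = LS_E = 13; LS_B = 13−3 = 10
LF_A = min(LS_D=23, LS_G=23) = 23; LS_A = 23−15 = 8
Slack_E = LS_E − ES_E = 13 − 12 = 1

1 days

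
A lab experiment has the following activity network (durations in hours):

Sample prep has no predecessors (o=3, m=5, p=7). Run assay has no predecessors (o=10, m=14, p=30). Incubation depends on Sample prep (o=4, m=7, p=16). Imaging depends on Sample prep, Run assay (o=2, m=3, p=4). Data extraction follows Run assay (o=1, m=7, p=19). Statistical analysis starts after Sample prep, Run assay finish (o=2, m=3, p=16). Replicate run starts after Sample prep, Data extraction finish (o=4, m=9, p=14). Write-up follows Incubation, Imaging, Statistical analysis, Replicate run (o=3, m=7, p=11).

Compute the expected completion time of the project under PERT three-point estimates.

40 hours

te_Sample prep = (3 + 4·5 + 7)/6 = 30/6 = 5
te_Run assay = (10 + 4·14 + 30)/6 = 96/6 = 16
te_Incubation = (4 + 4·7 + 16)/6 = 48/6 = 8
te_Imaging = (2 + 4·3 + 4)/6 = 18/6 = 3
te_Data extraction = (1 + 4·7 + 19)/6 = 48/6 = 8
te_Statistical analysis = (2 + 4·3 + 16)/6 = 30/6 = 5
te_Replicate run = (4 + 4·9 + 14)/6 = 54/6 = 9
te_Write-up = (3 + 4·7 + 11)/6 = 42/6 = 7

Forward pass:
ES_Sample prep = 0; EF_Sample prep = 5
ES_Run assay = 0; EF_Run assay = 16
ES_Incubation = 5; EF_Incubation = 5+8 = 13
ES_Imaging = max(EF_Sample prep=5, EF_Run assay=16) = 16; EF_Imaging = 16+3 = 19
ES_Data extraction = 16; EF_Data extraction = 16+8 = 24
ES_Statistical analysis = max(EF_Sample prep=5, EF_Run assay=16) = 16; EF_Statistical analysis = 16+5 = 21
ES_Replicate run = max(EF_Sample prep=5, EF_Data extraction=24) = 24; EF_Replicate run = 24+9 = 33
ES_Write-up = max(EF_Incubation=13, EF_Imaging=19, EF_Statistical analysis=21, EF_Replicate run=33) = 33; EF_Write-up = 33+7 = 40
Expected project duration μ = 40 hours. Critical path: Run assay → Data extraction → Replicate run → Write-up.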